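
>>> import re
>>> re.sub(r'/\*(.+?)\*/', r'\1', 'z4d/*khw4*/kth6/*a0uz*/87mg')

`\1` in the replacement pulls in group 1's text for each match.

'z4dkhw4kth6a0uz87mg'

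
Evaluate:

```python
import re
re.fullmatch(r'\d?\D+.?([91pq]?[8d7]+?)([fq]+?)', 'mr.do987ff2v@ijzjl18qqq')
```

None

The pattern matches optionally a digit, then one or more of a non-digit, then optionally any character; then optionally one of [91pq], then one or more of one of [8d7] (lazy) (captured); then one or more of one of [fq] (lazy) (captured).
`re.fullmatch` requires the pattern to consume the entire string.
Here the pattern can't cover the whole string, so the call returns None.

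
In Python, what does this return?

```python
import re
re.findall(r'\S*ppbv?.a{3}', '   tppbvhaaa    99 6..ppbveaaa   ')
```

Since nothing is captured, `findall` lists the 2 matched substrings directly.

['tppbvhaaa', '6..ppbveaaa']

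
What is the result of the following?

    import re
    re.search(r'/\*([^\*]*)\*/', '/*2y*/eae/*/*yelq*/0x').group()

`re.search` scans for the first position where the pattern succeeds.
The match spans [0:6] → '/*2y*/'.
Captured: group 1 = '2y'.

'/*2y*/'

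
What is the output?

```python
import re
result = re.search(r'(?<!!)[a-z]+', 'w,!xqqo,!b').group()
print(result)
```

`(?!…)`/`(?<!…)` only lets a position through if the neighbouring text does NOT match; no characters are consumed.
`re.search` tries every starting position until one works.
The match spans [0:1] → 'w'.

w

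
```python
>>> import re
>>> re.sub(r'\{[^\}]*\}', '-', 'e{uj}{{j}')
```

'e--'

Matches: at [1:5] → '{uj}'; at [5:9] → '{{j}'.
Every occurrence is swapped for '-'.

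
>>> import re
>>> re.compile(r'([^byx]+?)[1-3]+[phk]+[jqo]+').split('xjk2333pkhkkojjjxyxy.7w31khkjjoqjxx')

Pattern: one or more of any character except [byx] (lazy) (captured); then one or more of a character in [1-3]; then one or more of one of [phk]; then one or more of one of [jqo].
The `?` after the quantifier makes it lazy — it takes as little as possible before letting the rest of the pattern try.
Matches to split on: at [1:16] → 'jk2333pkhkkojjj'; at [20:33] → '.7w31khkjjoqj'.
Because the pattern has a capturing group, `split` also inserts each captured text between the pieces.

['x', 'jk', 'xyxy', '.7w', 'xx']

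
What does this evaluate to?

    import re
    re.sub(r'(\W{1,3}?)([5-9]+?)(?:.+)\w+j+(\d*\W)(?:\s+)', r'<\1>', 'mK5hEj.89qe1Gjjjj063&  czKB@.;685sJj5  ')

'mK5hEj<.>'

Pattern: 1 to 3 of a non-word character (lazy) (captured); then one or more of a character in [5-9] (lazy) (captured); then one or more of any character (non-capturing group); then one or more of a word character, then one or more of a literal 'j'; then zero or more of a digit, then a non-word character (captured); then one or more of whitespace (non-capturing group).
Matches: at [6:39] → '.89qe1Gjjjj063&  czKB@.;685sJj5  '.
The replacement refers to a captured group, so each match is rewritten using its own captured text.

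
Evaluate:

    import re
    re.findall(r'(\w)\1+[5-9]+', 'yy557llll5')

['y', 'l']

After group 1 captures some text, `\1` only succeeds where that same text appears again.
Matches: at [0:5] match 'yy557', group 1 = 'y'; at [5:10] match 'llll5', group 1 = 'l'.
With a single group, `findall` returns only what that group captured — 2 items.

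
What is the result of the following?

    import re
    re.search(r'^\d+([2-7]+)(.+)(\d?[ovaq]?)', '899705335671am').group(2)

'1am'

The match spans [0:14] → '899705335671am'.
Captured: group 1 = '7', group 2 = '1am', group 3 = ''.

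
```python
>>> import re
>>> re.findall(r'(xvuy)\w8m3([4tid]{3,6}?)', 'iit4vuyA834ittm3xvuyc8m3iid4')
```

With the lazy modifier that quantifier settles for the fewest repetitions that let the rest of the pattern succeed (the atoms after it are unaffected and can still be greedy).
2 groups means the one result is a tuple of 2 captured strings — 1 here.

[('xvuy', 'iid')]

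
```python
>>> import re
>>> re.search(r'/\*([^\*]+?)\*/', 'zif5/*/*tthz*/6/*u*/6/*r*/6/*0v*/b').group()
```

'/*tthz*/'

The match spans [6:14] → '/*tthz*/'.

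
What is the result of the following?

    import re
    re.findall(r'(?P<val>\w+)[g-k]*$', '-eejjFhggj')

['eejjFhggj']

The pattern matches one or more of a word character (captured as 'val'); then zero or more of a character in [g-k]; then anchored at the end.
Scanning left to right: at [1:10] match 'eejjFhggj', group 1 = 'eejjFhggj'.
One capturing group, so `findall` returns just the captured substring from the one match — 1 in all.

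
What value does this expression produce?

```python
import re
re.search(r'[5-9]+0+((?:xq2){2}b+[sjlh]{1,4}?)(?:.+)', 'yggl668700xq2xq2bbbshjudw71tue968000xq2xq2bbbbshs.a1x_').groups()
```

('xq2xq2bbbs',)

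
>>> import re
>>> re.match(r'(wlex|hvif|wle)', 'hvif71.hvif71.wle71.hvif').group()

`re.match` won't scan ahead — the pattern has to work from the very first character.
The match spans [0:4] → 'hvif'.
Captured: group 1 = 'hvif'.

'hvif'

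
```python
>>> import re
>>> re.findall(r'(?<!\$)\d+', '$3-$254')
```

The negative lookahead/lookbehind blocks any match where the forbidden context is present.
Scanning left to right: at [5:7] → '54'.
No capturing groups, so `findall` returns the 1 full match string.

['54']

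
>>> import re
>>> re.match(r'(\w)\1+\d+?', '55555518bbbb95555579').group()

After group 1 captures some text, `\1` only succeeds where that same text appears again.
`match` is anchored at position 0; if the pattern doesn't fit there, it returns None.
The match spans [0:7] → '5555551'.
Captured: group 1 = '5'.

'5555551'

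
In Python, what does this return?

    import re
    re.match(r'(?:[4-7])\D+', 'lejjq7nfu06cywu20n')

This matches a character in [4-7] (non-capturing group); then one or more of a non-digit.
`match` is anchored at position 0; if the pattern doesn't fit there, it returns None.
Here the string doesn't start with a match, so the call returns None.

None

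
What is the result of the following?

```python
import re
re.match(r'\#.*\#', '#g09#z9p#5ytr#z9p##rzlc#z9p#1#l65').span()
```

(0, 30)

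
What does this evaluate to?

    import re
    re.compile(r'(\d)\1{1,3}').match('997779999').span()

(0, 2)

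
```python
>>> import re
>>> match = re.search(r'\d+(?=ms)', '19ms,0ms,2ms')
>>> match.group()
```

The lookaround is zero-width — it requires the adjacent text to match without consuming it, so the asserted text isn't part of the match.
Unlike `match`, `search` isn't anchored — it looks for the pattern anywhere in the string.
The match spans [0:2] → '19'.

'19'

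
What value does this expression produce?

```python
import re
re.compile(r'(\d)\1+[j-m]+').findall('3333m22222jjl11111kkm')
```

`\1` is not a pattern — it's the concrete string captured by group 1, re-applied verbatim.
Matches: at [0:5] match '3333m', group 1 = '3'; at [5:13] match '22222jjl', group 1 = '2'; at [13:21] match '11111kkm', group 1 = '1'.
One capturing group, so `findall` returns just the captured substring from each match — 3 in all.

['3', '2', '1']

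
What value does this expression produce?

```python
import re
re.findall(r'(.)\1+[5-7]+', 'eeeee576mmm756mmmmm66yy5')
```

The backreference `\1` re-matches whatever the first group consumed, character for character.
Scanning left to right: at [0:8] match 'eeeee576', group 1 = 'e'; at [8:14] match 'mmm756', group 1 = 'm'; at [14:21] match 'mmmmm66', group 1 = 'm'; at [21:24] match 'yy5', group 1 = 'y'.
Because there's exactly one group, `findall` drops the full match and keeps group 1 from each hit.

['e', 'm', 'm', 'y']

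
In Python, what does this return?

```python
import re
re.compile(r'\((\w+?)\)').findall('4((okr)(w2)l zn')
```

['okr', 'w2']

One capturing group, so `findall` returns just the captured substring from each match — 2 in all.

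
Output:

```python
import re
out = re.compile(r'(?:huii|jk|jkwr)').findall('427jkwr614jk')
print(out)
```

['jk', 'jk']

`|` is ordered: at each position the engine commits to the first alternative that works.
Since nothing is captured, `findall` lists the 2 matched substrings directly.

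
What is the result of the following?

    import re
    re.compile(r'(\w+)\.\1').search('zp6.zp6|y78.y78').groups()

The match spans [0:7] → 'zp6.zp6'.
Captured: group 1 = 'zp6'.

('zp6',)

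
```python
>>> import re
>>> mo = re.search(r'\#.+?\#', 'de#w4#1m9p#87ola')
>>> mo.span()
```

(2, 6)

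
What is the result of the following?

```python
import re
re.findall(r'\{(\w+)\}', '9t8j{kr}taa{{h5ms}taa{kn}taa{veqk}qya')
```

['kr', 'h5ms', 'kn', 'veqk']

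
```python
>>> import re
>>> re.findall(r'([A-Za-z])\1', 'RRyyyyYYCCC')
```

`\1` has to match the exact text group 1 already captured.
Matches: at [0:2] match 'RR', group 1 = 'R'; at [2:4] match 'yy', group 1 = 'y'; at [4:6] match 'yy', group 1 = 'y'; at [6:8] match 'YY', group 1 = 'Y'; at [8:10] match 'CC', group 1 = 'C'.
One capturing group, so `findall` returns just the captured substring from each match — 5 in all.

['R', 'y', 'y', 'Y', 'C']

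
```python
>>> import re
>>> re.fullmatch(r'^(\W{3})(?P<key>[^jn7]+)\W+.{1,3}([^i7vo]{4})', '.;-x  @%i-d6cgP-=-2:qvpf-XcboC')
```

None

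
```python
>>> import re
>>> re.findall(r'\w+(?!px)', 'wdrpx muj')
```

['wdrpx', 'muj']

The negative lookahead/lookbehind blocks any match where the forbidden context is present.
Matches: at [0:5] → 'wdrpx'; at [6:9] → 'muj'.
Since nothing is captured, `findall` lists the 2 matched substrings directly.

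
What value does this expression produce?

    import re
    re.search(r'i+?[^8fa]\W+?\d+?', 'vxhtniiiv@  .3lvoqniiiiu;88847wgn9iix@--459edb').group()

The pattern matches one or more of the literal 'i' (lazy), then any character except [8fa], then one or more of a non-word character (lazy); then one or more of a digit (lazy).
Unlike `match`, `search` isn't anchored — it looks for the pattern anywhere in the string.
The match spans [5:14] → 'iiiv@  .3'.

'iiiv@  .3'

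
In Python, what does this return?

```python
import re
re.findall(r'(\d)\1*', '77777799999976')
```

The backreference `\1` re-matches whatever the first group consumed, character for character.
One capturing group, so `findall` returns just the captured substring from each match — 4 in all.

['7', '9', '7', '6']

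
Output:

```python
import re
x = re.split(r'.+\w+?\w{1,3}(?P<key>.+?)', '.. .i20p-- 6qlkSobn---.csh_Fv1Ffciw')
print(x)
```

['', 'w', '']

The pattern matches one or more of any character, then one or more of a word character (lazy), then 1 to 3 of a word character; then one or more of any character (lazy) (captured as 'key').
Because the pattern has a capturing group, `split` also inserts each captured text between the pieces.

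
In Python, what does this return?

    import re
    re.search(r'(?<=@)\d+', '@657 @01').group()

The lookaround is zero-width — it requires the adjacent text to match without consuming it, so the asserted text isn't part of the match.
`re.search` tries every starting position until one works.
The match spans [1:4] → '657'.

'657'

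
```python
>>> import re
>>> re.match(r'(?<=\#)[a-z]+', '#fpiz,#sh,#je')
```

`match` is anchored at position 0; if the pattern doesn't fit there, it returns None.
Here the pattern fails at index 0, so the call returns None.

None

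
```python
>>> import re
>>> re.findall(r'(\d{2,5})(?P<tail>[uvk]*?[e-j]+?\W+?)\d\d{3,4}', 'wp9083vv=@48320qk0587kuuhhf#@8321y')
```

Pattern: 2 to 5 of a digit (captured); then zero or more of one of [uvk] (lazy), then one or more of a character in [e-j] (lazy), then one or more of a non-word character (lazy) (captured as 'tail'); then a digit, then 3 to 4 of a digit.
Scanning left to right: at [17:33] match '0587kuuhhf#@8321', groups = ('0587', 'kuuhhf#@').
With 2 capturing groups, `findall` returns a 2-tuple per match.

[('0587', 'kuuhhf#@')]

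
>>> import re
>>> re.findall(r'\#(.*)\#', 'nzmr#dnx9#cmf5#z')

Walking the string: at [4:15] match '#dnx9#cmf5#', group 1 = 'dnx9#cmf5'.
One capturing group, so `findall` returns just the captured substring from the one match — 1 in all.

['dnx9#cmf5']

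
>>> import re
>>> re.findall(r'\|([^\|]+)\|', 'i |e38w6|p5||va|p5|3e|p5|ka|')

['e38w6', 'va', '3e', 'ka']

One capturing group, so `findall` returns just the captured substring from each match — 4 in all.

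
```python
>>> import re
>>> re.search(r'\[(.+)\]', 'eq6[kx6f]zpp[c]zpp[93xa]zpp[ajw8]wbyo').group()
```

'[kx6f]zpp[c]zpp[93xa]zpp[ajw8]'

`search` walks the string left to right and returns the first match it finds.
The match spans [3:33] → '[kx6f]zpp[c]zpp[93xa]zpp[ajw8]'.
Captured: group 1 = 'kx6f]zpp[c]zpp[93xa]zpp[ajw8'.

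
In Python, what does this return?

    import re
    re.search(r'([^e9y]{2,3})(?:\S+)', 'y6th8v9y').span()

(1, 8)

This matches 2 to 3 of any character except [e9y] (captured); then one or more of a non-whitespace character (non-capturing group).
`re.search` scans for the first position where the pattern succeeds.
The match spans [1:8] → '6th8v9y'.
Captured: group 1 = '6th'.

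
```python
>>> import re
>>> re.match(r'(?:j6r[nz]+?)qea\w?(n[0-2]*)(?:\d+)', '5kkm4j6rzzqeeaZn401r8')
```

Pattern: the literal 'j6r', then one or more of one of [nz] (lazy) (non-capturing group); then the literal 'qea', then optionally a word character; then the literal 'n', then zero or more of a character in [0-2] (captured); then one or more of a digit (non-capturing group).
`match` is anchored at position 0; if the pattern doesn't fit there, it returns None.
Here position 0 doesn't satisfy it, so the call returns None.

None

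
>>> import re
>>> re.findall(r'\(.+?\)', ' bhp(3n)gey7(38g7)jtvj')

['(3n)', '(38g7)']

With the lazy modifier that quantifier settles for the fewest repetitions that let the rest of the pattern succeed (the atoms after it are unaffected and can still be greedy).
Scanning left to right: at [4:8] → '(3n)'; at [12:18] → '(38g7)'.
Since nothing is captured, `findall` lists the 2 matched substrings directly.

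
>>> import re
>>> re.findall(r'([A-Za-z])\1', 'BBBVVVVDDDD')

['B', 'V', 'V', 'D', 'D']

`\1` is not a pattern — it's the concrete string captured by group 1, re-applied verbatim.
Scanning left to right: at [0:2] match 'BB', group 1 = 'B'; at [3:5] match 'VV', group 1 = 'V'; at [5:7] match 'VV', group 1 = 'V'; at [7:9] match 'DD', group 1 = 'D'; at [9:11] match 'DD', group 1 = 'D'.
One capturing group, so `findall` returns just the captured substring from each match — 5 in all.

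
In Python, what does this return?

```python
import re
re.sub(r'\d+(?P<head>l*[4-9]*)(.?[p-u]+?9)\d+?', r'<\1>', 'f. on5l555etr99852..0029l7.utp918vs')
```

With the lazy modifier that quantifier settles for the fewest repetitions that let the rest of the pattern succeed (the atoms after it are unaffected and can still be greedy).
`\1` in the replacement pulls in group 1's text for each match.

'f. on<l555>852..<l7>8vs'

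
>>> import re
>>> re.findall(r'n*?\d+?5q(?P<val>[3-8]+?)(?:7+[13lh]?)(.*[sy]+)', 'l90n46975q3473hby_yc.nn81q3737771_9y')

[('34', 'hby_yc.nn81q3737771_9y')]

Pattern: zero or more of a literal 'n' (lazy), then one or more of a digit (lazy), then the literal '5q'; then one or more of a character in [3-8] (lazy) (captured as 'val'); then one or more of a literal '7', then optionally one of [13lh] (non-capturing group); then zero or more of any character, then one or more of one of [sy] (captured).
Scanning left to right: at [3:36] match 'n46975q3473hby_yc.nn81q3737771_9y', groups = ('34', 'hby_yc.nn81q3737771_9y').
Multiple groups make `findall` return tuples — one 2-tuple for the one match.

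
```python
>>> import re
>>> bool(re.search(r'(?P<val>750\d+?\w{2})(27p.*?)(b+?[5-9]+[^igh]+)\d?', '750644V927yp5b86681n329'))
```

False

The pattern matches the literal '750', then one or more of a digit (lazy), then exactly 2 of a word character (captured as 'val'); then the literal '27p', then zero or more of any character (lazy) (captured); then one or more of the literal 'b' (lazy), then one or more of a character in [5-9], then one or more of any character except [igh] (captured); then optionally a digit.
`re.search` scans for the first position where the pattern succeeds.
Here the pattern never matches, so the call returns None, and `bool(None)` is False.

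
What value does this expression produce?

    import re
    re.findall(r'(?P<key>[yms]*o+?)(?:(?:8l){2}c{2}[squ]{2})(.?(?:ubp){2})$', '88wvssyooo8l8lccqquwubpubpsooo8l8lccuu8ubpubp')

Pattern: zero or more of one of [yms], then one or more of a literal 'o' (lazy) (captured as 'key'); then the literal '8l' repeated 2 times, then exactly 2 of the literal 'c', then exactly 2 of one of [squ] (non-capturing group); then optionally any character, then the literal 'ubp' repeated 2 times (captured); then anchored at the end.
`findall` packs the 2 group values into a tuple for every match.

[('sooo', '8ubpubp')]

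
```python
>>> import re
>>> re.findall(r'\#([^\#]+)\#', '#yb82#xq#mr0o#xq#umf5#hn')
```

['yb82', 'mr0o', 'umf5']

Matches: at [0:6] match '#yb82#', group 1 = 'yb82'; at [8:14] match '#mr0o#', group 1 = 'mr0o'; at [16:22] match '#umf5#', group 1 = 'umf5'.
Because there's exactly one group, `findall` drops the full match and keeps group 1 from each hit.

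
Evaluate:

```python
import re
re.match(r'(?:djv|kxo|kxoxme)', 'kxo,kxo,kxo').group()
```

'kxo'

`re.match` only tries the pattern at the start of the string.
The match spans [0:3] → 'kxo'.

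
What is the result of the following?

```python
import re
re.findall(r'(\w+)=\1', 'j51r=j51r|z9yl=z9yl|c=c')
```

`\1` is not a pattern — it's the concrete string captured by group 1, re-applied verbatim.
Matches: at [0:9] match 'j51r=j51r', group 1 = 'j51r'; at [10:19] match 'z9yl=z9yl', group 1 = 'z9yl'; at [20:23] match 'c=c', group 1 = 'c'.
Because there's exactly one group, `findall` drops the full match and keeps group 1 from each hit.

['j51r', 'z9yl', 'c']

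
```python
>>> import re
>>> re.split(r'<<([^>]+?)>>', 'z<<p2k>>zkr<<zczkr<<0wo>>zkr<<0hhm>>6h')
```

Matches to split on: at [1:8] → '<<p2k>>'; at [11:25] → '<<zczkr<<0wo>>'; at [28:36] → '<<0hhm>>'.
Because the pattern has a capturing group, `split` also inserts each captured text between the pieces.

['z', 'p2k', 'zkr', 'zczkr<<0wo', 'zkr', '0hhm', '6h']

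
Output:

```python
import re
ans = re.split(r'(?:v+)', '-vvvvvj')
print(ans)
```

['-', 'j']

This matches one or more of a literal 'v' (non-capturing group).
The string is cut at each match, leaving 2 pieces.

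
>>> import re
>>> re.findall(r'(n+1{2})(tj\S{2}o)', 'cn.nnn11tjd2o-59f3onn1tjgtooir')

[('nnn11', 'tjd2o')]

With 2 capturing groups, `findall` returns a 2-tuple per match.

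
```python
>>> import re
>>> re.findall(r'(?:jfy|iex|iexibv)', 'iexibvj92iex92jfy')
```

The regex engine tests alternatives in the order written; an earlier branch that matches wins even if a later one would match more.
Matches: at [0:3] → 'iex'; at [9:12] → 'iex'; at [14:17] → 'jfy'.
With no groups in the pattern, `findall` gives back each whole match — 3 here.

['iex', 'iex', 'jfy']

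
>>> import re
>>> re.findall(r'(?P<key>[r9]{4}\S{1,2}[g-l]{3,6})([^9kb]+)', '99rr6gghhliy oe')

[('99rr6gghhli', 'y oe')]

Multiple groups make `findall` return tuples — one 2-tuple for the one match.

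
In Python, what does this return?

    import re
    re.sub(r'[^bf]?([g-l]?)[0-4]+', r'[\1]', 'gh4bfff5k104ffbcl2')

'[h]bfff[k]ffb[l]'

Pattern: optionally any character except [bf]; then optionally a character in [g-l] (captured); then one or more of a character in [0-4].
Matches: at [0:3] → 'gh4'; at [7:12] → '5k104'; at [15:18] → 'cl2'.
The replacement refers to a captured group, so each match is rewritten using its own captured text.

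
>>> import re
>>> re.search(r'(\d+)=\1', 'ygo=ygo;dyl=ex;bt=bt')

None

After group 1 captures some text, `\1` only succeeds where that same text appears again.
Here the pattern never matches, so the call returns None.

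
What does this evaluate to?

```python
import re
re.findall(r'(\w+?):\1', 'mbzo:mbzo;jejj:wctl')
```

['mbzo']

The backreference `\1` re-matches whatever the first group consumed, character for character.
Matches: at [0:9] match 'mbzo:mbzo', group 1 = 'mbzo'.
One capturing group, so `findall` returns just the captured substring from the one match — 1 in all.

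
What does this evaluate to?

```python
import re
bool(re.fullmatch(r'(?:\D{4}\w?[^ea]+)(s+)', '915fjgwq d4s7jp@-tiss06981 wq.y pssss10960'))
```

False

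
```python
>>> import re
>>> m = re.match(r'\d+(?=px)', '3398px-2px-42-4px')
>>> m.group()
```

`re.match` only tries the pattern at the start of the string.
The match spans [0:4] → '3398'.

'3398'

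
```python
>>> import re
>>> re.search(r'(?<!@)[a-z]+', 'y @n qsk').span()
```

(0, 1)

Because the assertion is negative and zero-width, positions next to the forbidden text are skipped.
`re.search` scans for the first position where the pattern succeeds.
The match spans [0:1] → 'y'.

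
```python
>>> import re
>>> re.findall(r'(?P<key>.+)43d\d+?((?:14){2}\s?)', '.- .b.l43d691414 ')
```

[('.- .b.l', '1414 ')]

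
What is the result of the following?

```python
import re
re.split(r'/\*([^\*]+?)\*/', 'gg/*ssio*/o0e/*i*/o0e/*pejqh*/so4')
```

Because the pattern has a capturing group, `split` also inserts each captured text between the pieces.

['gg', 'ssio', 'o0e', 'i', 'o0e', 'pejqh', 'so4']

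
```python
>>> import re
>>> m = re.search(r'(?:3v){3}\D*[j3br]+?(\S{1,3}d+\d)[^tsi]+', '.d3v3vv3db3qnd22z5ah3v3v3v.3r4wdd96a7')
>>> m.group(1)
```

'r4wdd9'

Pattern: the literal '3v' repeated 3 times, then zero or more of a non-digit, then one or more of one of [j3br] (lazy); then 1 to 3 of a non-whitespace character, then one or more of the literal 'd', then a digit (captured); then one or more of any character except [tsi].
`search` walks the string left to right and returns the first match it finds.
The match spans [20:37] → '3v3v3v.3r4wdd96a7'.
Captured: group 1 = 'r4wdd9'.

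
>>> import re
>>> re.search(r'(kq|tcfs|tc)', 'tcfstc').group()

The regex engine tests alternatives in the order written; an earlier branch that matches wins even if a later one would match more.
The match spans [0:4] → 'tcfs'.

'tcfs'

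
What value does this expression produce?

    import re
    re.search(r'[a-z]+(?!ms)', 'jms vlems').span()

(0, 3)

The negative lookahead/lookbehind blocks any match where the forbidden context is present.
`search` walks the string left to right and returns the first match it finds.
The match spans [0:3] → 'jms'.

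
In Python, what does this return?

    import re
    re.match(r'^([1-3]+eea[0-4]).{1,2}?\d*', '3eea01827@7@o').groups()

('3eea0',)

Pattern: anchored at the start of the string; then one or more of a character in [1-3], then the literal 'eea', then a character in [0-4] (captured); then 1 to 2 of any character (lazy), then zero or more of a digit.
With `match`, the pattern is implicitly anchored at the beginning.
The match spans [0:9] → '3eea01827'.
Captured: group 1 = '3eea0'.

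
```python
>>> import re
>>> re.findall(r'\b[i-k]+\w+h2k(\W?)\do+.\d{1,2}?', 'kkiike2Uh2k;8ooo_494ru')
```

This matches a word boundary (`\b`, zero-width); then one or more of a character in [i-k], then one or more of a word character, then the literal 'h2k'; then optionally a non-word character (captured); then a digit, then one or more of a literal 'o', then any character; then 1 to 2 of a digit (lazy).
Matches: at [0:18] match 'kkiike2Uh2k;8ooo_4', group 1 = ';'.
One capturing group, so `findall` returns just the captured substring from the one match — 1 in all.

[';']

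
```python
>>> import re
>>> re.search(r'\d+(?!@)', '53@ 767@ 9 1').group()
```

'5'

A negative assertion filters positions out without eating any characters.
The match spans [0:1] → '5'.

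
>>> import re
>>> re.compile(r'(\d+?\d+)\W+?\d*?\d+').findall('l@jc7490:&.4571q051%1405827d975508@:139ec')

['7490', '051', '975508']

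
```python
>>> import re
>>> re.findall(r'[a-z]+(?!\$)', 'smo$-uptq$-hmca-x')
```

['sm', 'upt', 'hmca', 'x']

`(?!…)`/`(?<!…)` only lets a position through if the neighbouring text does NOT match; no characters are consumed.
Since nothing is captured, `findall` lists the 4 matched substrings directly.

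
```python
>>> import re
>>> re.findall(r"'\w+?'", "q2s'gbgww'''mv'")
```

With no groups in the pattern, `findall` gives back each whole match — 2 here.

["'gbgww'", "'mv'"]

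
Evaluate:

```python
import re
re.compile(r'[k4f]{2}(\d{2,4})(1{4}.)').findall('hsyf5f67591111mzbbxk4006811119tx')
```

Pattern: exactly 2 of one of [k4f]; then 2 to 4 of a digit (captured); then exactly 4 of a literal '1', then any character (captured).
Scanning left to right: at [19:30] match 'k4006811119', groups = ('0068', '11119').
With 2 capturing groups, `findall` returns a 2-tuple per match.

[('0068', '11119')]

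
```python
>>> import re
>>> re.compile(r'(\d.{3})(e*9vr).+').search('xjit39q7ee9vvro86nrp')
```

None

Here the pattern never matches, so the call returns None.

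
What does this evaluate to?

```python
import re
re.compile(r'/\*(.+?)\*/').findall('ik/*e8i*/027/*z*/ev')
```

['e8i', 'z']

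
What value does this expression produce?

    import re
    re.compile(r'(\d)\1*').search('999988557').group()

`\1` is not a pattern — it's the concrete string captured by group 1, re-applied verbatim.
`search` walks the string left to right and returns the first match it finds.
The match spans [0:4] → '9999'.
Captured: group 1 = '9'.

'9999'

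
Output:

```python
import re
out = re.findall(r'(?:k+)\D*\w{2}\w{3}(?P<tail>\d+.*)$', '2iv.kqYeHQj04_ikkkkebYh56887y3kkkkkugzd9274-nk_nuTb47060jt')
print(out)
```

Pattern: one or more of a literal 'k' (non-capturing group); then zero or more of a non-digit, then exactly 2 of a word character, then exactly 3 of a word character; then one or more of a digit, then zero or more of any character (captured as 'tail'); then anchored at the end.
Matches: at [4:58] match 'kqYeHQj04_ikkkkebYh56887y3kkkkkugzd9274-nk_nuTb47060jt', group 1 = '4_ikkkkebYh56887y3kkkkkugzd9274-nk_nuTb47060jt'.
With a single group, `findall` returns only what that group captured — 1 item.

['4_ikkkkebYh56887y3kkkkkugzd9274-nk_nuTb47060jt']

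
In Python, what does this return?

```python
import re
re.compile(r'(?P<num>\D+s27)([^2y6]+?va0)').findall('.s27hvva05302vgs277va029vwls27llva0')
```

The pattern matches one or more of a non-digit, then the literal 's27' (captured as 'num'); then one or more of any character except [2y6] (lazy), then the literal 'va0' (captured).
Walking the string: at [0:9] match '.s27hvva0', groups = ('.s27', 'hvva0'); at [13:22] match 'vgs277va0', groups = ('vgs27', '7va0'); at [24:35] match 'vwls27llva0', groups = ('vwls27', 'llva0').
With 2 capturing groups, `findall` returns a 2-tuple per match.

[('.s27', 'hvva0'), ('vgs27', '7va0'), ('vwls27', 'llva0')]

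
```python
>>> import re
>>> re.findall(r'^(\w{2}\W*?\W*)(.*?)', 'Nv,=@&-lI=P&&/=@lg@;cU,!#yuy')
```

[('Nv,=@&-', '')]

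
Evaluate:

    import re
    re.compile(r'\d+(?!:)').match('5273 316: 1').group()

A negative assertion filters positions out without eating any characters.
With `match`, the pattern is implicitly anchored at the beginning.
The match spans [0:4] → '5273'.

'5273'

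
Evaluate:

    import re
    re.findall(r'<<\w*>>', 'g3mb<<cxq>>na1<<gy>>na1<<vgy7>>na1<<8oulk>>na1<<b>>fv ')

With no groups in the pattern, `findall` gives back each whole match — 5 here.

['<<cxq>>', '<<gy>>', '<<vgy7>>', '<<8oulk>>', '<<b>>']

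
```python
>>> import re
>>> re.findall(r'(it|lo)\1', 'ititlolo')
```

The backreference `\1` re-matches whatever the first group consumed, character for character.
Matches: at [0:4] match 'itit', group 1 = 'it'; at [4:8] match 'lolo', group 1 = 'lo'.
One capturing group, so `findall` returns just the captured substring from each match — 2 in all.

['it', 'lo']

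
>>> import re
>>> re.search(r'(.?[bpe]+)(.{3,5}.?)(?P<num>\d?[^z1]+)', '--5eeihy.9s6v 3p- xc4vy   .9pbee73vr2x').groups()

('5ee', 'ihy.9s', '6v 3p- xc4vy   .9pbee73vr2x')

The match spans [2:38] → '5eeihy.9s6v 3p- xc4vy   .9pbee73vr2x'.
Captured: group 1 = '5ee', group 2 = 'ihy.9s', group 3 = '6v 3p- xc4vy   .9pbee73vr2x'.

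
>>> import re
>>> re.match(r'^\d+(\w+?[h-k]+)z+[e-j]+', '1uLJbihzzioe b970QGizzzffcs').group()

'1uLJbihzzi'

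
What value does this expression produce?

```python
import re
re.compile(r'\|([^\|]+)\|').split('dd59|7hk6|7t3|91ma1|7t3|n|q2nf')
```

['dd59', '7hk6', '7t3', '91ma1', '7t3', 'n', 'q2nf']

Matches to split on: at [4:10] → '|7hk6|'; at [13:20] → '|91ma1|'; at [23:26] → '|n|'.
`re.split` interleaves the captured-group text with the surrounding fragments.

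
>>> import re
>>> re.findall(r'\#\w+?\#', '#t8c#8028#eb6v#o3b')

['#t8c#', '#eb6v#']

`findall` yields the raw match text (2 of them) because the pattern has no groups.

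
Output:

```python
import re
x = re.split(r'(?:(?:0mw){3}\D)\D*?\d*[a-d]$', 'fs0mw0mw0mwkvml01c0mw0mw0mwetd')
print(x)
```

['fs0mw0mw0mwkvml01c', '']

The pattern matches the literal '0mw' repeated 3 times, then a non-digit (non-capturing group); then zero or more of a non-digit (lazy), then zero or more of a digit, then a character in [a-d]; then anchored at the end.
Matches to split on: at [18:30] → '0mw0mw0mwetd'.
Splitting on the pattern gives 2 pieces.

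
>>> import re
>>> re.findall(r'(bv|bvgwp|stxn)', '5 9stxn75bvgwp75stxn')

['stxn', 'bv', 'stxn']

`|` is ordered: at each position the engine commits to the first alternative that works.
Because there's exactly one group, `findall` drops the full match and keeps group 1 from each hit.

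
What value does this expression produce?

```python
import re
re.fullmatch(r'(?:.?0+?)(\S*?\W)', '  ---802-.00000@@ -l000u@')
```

None

`fullmatch` succeeds only if the pattern covers the string from start to end.
Here there's no way to consume every character, so the call returns None.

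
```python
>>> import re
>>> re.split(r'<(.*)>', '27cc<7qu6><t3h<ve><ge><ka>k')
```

['27cc', '7qu6><t3h<ve><ge><ka', 'k']

Matches to split on: at [4:26] → '<7qu6><t3h<ve><ge><ka>'.
`re.split` interleaves the captured-group text with the surrounding fragments.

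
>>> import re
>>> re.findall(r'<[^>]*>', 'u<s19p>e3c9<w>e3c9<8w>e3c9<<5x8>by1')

['<s19p>', '<w>', '<8w>', '<<5x8>']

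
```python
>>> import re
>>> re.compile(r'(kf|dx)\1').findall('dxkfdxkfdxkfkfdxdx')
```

A backreference is literal: `\1` must see the identical characters the first group matched.
Walking the string: at [10:14] match 'kfkf', group 1 = 'kf'; at [14:18] match 'dxdx', group 1 = 'dx'.
With a single group, `findall` returns only what that group captured — 2 items.

['kf', 'dx']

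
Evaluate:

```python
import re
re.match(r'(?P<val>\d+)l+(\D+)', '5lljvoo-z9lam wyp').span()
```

(0, 9)

`re.match` won't scan ahead — the pattern has to work from the very first character.
The match spans [0:9] → '5lljvoo-z'.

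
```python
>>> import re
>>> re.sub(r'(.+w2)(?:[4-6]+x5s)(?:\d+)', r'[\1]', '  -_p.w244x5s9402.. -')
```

The replacement refers to a captured group, so each match is rewritten using its own captured text.

'[  -_p.w2].. -'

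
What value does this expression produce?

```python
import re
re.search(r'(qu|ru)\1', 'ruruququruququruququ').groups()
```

('ru',)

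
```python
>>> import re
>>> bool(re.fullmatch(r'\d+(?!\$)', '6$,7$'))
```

The negative lookaround is zero-width — it rules out positions where the adjacent text would match, without consuming anything.
`re.fullmatch` is like wrapping the pattern in `^…$` (in single-line mode).
Here the string isn't matched end-to-end, so the call returns None, and `bool(None)` is False.

False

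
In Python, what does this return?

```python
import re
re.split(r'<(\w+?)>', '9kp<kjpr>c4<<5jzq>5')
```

Matches to split on: at [3:9] → '<kjpr>'; at [12:18] → '<5jzq>'.
With a capturing group present, the delimiter's captured portion is kept in the result list.

['9kp', 'kjpr', 'c4<', '5jzq', '5']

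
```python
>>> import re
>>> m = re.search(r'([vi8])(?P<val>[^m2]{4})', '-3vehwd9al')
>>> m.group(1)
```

'v'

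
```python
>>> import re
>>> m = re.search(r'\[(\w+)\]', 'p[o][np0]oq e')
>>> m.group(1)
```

'o'

The match spans [1:4] → '[o]'.
Captured: group 1 = 'o'.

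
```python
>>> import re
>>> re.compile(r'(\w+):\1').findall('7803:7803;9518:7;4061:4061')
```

['7803', '4061']

`\1` is not a pattern — it's the concrete string captured by group 1, re-applied verbatim.
With a single group, `findall` returns only what that group captured — 2 items.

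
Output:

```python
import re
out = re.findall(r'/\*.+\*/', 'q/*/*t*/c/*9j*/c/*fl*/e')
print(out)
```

['/*/*t*/c/*9j*/c/*fl*/']

No capturing groups, so `findall` returns the 1 full match string.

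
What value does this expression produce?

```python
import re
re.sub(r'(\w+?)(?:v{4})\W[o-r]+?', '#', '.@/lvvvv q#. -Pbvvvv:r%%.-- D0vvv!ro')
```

'.@/##. -#%%.-- D0vvv!ro'

Pattern: one or more of a word character (lazy) (captured); then exactly 4 of a literal 'v' (non-capturing group); then a non-word character, then one or more of a character in [o-r] (lazy).
Matches: at [3:10] → 'lvvvv q'; at [14:22] → 'Pbvvvv:r'.
Every occurrence is swapped for '#'.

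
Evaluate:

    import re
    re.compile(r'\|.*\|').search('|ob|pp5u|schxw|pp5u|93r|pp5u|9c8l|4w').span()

`re.search` tries every starting position until one works.
The match spans [0:34] → '|ob|pp5u|schxw|pp5u|93r|pp5u|9c8l|'.

(0, 34)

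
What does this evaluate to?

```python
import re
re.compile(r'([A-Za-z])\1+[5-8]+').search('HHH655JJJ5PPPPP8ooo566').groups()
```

('H',)

The match spans [0:6] → 'HHH655'.
Captured: group 1 = 'H'.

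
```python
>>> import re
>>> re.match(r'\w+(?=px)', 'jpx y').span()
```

(0, 1)

`re.match` won't scan ahead — the pattern has to work from the very first character.
The match spans [0:1] → 'j'.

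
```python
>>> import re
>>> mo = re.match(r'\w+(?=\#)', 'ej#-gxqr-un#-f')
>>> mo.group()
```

Lookahead/lookbehind check context without consuming it, so the matched span excludes the asserted characters.
`re.match` won't scan ahead — the pattern has to work from the very first character.
The match spans [0:2] → 'ej'.

'ej'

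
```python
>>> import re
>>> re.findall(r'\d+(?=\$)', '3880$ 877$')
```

['3880', '877']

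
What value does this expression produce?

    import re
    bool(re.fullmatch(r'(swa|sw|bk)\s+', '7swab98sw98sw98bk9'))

False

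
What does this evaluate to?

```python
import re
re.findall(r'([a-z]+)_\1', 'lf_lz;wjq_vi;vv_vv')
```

['vv']

The backreference `\1` re-matches whatever the first group consumed, character for character.
One capturing group, so `findall` returns just the captured substring from the one match — 1 in all.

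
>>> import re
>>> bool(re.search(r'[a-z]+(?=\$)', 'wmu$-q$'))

True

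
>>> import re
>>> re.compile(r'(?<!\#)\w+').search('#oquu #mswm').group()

'quu'

A negative assertion filters positions out without eating any characters.
`search` walks the string left to right and returns the first match it finds.
The match spans [2:5] → 'quu'.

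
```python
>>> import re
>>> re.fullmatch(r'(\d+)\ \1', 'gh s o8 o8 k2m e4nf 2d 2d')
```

The backreference `\1` re-matches whatever the first group consumed, character for character.
`re.fullmatch` is like wrapping the pattern in `^…$` (in single-line mode).
Here there's no way to consume every character, so the call returns None.

None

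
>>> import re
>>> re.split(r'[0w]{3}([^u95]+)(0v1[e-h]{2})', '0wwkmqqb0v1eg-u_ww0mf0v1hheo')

['', 'kmqqb', '0v1eg', '-u_', 'mf', '0v1hh', 'eo']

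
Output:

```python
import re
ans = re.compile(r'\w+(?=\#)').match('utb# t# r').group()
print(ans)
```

utb

The `(?=…)`/`(?<=…)` assertion just peeks at neighbouring text; it doesn't advance the match position.
`match` is anchored at position 0; if the pattern doesn't fit there, it returns None.
The match spans [0:3] → 'utb'.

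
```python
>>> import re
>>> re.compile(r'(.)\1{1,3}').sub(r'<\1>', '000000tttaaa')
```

'<0><0><t><a>'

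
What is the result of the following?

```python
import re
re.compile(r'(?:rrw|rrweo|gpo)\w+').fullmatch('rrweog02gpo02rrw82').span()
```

`fullmatch` succeeds only if the pattern covers the string from start to end.
The match spans [0:18] → 'rrweog02gpo02rrw82'.

(0, 18)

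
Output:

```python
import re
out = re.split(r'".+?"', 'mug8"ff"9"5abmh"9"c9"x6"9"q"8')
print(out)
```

Lazy quantifiers expand one character at a time until the remainder of the pattern can match.
Splitting on the pattern gives 5 pieces.

['mug8', '9', '9', 'x6', 'q"8']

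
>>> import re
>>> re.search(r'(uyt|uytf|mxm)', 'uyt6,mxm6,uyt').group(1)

'uyt'

The match spans [0:3] → 'uyt'.
Captured: group 1 = 'uyt'.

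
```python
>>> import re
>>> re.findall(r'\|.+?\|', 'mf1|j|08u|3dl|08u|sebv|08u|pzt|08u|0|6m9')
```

['|j|', '|3dl|', '|sebv|', '|pzt|', '|0|']

Because the quantifier is non-greedy, it stops expanding at the earliest point where the rest of the pattern can succeed.
`findall` yields the raw match text (5 of them) because the pattern has no groups.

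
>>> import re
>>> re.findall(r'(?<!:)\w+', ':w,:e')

[]

The negative lookaround is zero-width — it rules out positions where the adjacent text would match, without consuming anything.
`findall` yields the raw match text (0 of them) because the pattern has no groups.
Nothing in the string satisfies the pattern, so the list is empty.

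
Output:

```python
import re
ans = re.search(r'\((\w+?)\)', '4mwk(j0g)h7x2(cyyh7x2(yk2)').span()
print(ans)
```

(4, 9)

The match spans [4:9] → '(j0g)'.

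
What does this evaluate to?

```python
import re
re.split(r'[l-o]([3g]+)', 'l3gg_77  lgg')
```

Because the pattern has a capturing group, `split` also inserts each captured text between the pieces.

['', '3gg', '_77  ', 'gg', '']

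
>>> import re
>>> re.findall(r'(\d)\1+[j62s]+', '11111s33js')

['1', '3']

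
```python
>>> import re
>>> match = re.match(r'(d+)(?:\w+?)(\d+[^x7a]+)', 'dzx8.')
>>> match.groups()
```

('d', '8.')

The pattern matches one or more of a literal 'd' (captured); then one or more of a word character (lazy) (non-capturing group); then one or more of a digit, then one or more of any character except [x7a] (captured).
`re.match` only tries the pattern at the start of the string.
The match spans [0:5] → 'dzx8.'.
Captured: group 1 = 'd', group 2 = '8.'.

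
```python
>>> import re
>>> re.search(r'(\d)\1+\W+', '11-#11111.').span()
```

(0, 4)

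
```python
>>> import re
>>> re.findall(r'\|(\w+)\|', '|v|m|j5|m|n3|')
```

Matches: at [0:3] match '|v|', group 1 = 'v'; at [4:8] match '|j5|', group 1 = 'j5'; at [9:13] match '|n3|', group 1 = 'n3'.
Because there's exactly one group, `findall` drops the full match and keeps group 1 from each hit.

['v', 'j5', 'n3']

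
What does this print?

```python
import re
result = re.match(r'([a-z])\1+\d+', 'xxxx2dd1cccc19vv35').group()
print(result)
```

`re.match` only tries the pattern at the start of the string.
The match spans [0:5] → 'xxxx2'.

xxxx2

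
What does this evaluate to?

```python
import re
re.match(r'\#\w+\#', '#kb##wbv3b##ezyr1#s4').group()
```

'#kb#'

`re.match` only tries the pattern at the start of the string.
The match spans [0:4] → '#kb#'.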